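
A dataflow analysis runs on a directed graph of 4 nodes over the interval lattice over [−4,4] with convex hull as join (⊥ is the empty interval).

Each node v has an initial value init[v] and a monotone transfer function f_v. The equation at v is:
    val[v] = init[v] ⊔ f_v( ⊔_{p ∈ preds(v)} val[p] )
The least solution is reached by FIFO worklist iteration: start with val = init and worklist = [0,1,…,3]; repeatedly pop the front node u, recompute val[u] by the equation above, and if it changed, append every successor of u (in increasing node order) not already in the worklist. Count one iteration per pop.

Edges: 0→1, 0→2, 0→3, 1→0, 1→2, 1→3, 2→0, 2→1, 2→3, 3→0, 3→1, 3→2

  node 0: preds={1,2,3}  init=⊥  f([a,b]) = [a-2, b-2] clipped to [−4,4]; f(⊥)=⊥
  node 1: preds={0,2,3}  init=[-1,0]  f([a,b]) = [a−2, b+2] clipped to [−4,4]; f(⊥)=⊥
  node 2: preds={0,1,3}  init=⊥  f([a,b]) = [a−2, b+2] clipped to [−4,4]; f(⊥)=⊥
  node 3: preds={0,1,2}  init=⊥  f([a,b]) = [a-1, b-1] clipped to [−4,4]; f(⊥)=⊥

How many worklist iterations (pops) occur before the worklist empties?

Iteration log — 12 steps:
  step 1. node 0  ⊔preds=[-1,0]  new=[-3,-2]  old=⊥  +wl: 
  step 2. node 1  ⊔preds=[-3,-2]  new=[-4,0]  old=[-1,0]  +wl: 0
  step 3. node 2  ⊔preds=[-4,0]  new=[-4,2]  old=⊥  +wl: 1
  step 4. node 3  ⊔preds=[-4,2]  new=[-4,1]  old=⊥  +wl: 2
  step 5. node 0  ⊔preds=[-4,2]  new=[-4,0]  old=[-3,-2]  +wl: 3
  step 6. node 1  ⊔preds=[-4,2]  new=[-4,4]  old=[-4,0]  +wl: 0
  step 7. node 2  ⊔preds=[-4,4]  new=[-4,4]  old=[-4,2]  +wl: 1
  step 8. node 3  ⊔preds=[-4,4]  new=[-4,3]  old=[-4,1]  +wl: 2
  step 9. node 0  ⊔preds=[-4,4]  new=[-4,2]  old=[-4,0]  +wl: 3
  step 10. node 1  ⊔preds=[-4,4]  new=[-4,4]  stable
  step 11. node 2  ⊔preds=[-4,4]  new=[-4,4]  stable
  step 12. node 3  ⊔preds=[-4,4]  new=[-4,3]  stable

Least fixpoint reached:
  node 0: [-4,2]
  node 1: [-4,4]
  node 2: [-4,4]
  node 3: [-4,3]

12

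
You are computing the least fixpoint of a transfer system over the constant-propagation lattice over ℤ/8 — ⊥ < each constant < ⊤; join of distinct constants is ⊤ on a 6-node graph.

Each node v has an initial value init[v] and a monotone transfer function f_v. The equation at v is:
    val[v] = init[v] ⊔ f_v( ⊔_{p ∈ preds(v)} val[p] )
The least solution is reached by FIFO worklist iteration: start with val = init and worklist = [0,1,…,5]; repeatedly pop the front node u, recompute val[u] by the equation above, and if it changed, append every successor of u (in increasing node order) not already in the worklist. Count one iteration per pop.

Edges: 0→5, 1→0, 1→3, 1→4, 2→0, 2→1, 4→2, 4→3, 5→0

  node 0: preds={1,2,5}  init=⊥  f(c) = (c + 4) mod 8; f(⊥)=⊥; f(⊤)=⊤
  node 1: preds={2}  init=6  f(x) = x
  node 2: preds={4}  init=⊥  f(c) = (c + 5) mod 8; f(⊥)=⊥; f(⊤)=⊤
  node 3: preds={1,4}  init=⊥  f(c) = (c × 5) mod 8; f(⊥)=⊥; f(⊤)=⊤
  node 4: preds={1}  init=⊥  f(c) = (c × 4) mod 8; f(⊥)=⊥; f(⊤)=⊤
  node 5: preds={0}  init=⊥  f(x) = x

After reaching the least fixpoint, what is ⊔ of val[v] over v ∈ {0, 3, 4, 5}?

Trace (18 dequeues):
  [1] u=0 | in 6 | out 2 | prev ⊥ | push {}
  [2] u=1 | in ⊥ | out 6 | ==
  [3] u=2 | in ⊥ | out ⊥ | ==
  [4] u=3 | in 6 | out 6 | prev ⊥ | push {}
  [5] u=4 | in 6 | out 0 | prev ⊥ | push {2,3}
  [6] u=5 | in 2 | out 2 | prev ⊥ | push {0}
  [7] u=2 | in 0 | out 5 | prev ⊥ | push {1}
  [8] u=3 | in ⊤ | out ⊤ | prev 6 | push {}
  [9] u=0 | in ⊤ | out ⊤ | prev 2 | push {5}
  [10] u=1 | in 5 | out ⊤ | prev 6 | push {0,3,4}
  [11] u=5 | in ⊤ | out ⊤ | prev 2 | push {}
  [12] u=0 | in ⊤ | out ⊤ | ==
  [13] u=3 | in ⊤ | out ⊤ | ==
  [14] u=4 | in ⊤ | out ⊤ | prev 0 | push {2,3}
  [15] u=2 | in ⊤ | out ⊤ | prev 5 | push {0,1}
  [16] u=3 | in ⊤ | out ⊤ | ==
  [17] u=0 | in ⊤ | out ⊤ | ==
  [18] u=1 | in ⊤ | out ⊤ | ==

Converged values:
  [0] ⊤
  [1] ⊤
  [2] ⊤
  [3] ⊤
  [4] ⊤
  [5] ⊤

⊤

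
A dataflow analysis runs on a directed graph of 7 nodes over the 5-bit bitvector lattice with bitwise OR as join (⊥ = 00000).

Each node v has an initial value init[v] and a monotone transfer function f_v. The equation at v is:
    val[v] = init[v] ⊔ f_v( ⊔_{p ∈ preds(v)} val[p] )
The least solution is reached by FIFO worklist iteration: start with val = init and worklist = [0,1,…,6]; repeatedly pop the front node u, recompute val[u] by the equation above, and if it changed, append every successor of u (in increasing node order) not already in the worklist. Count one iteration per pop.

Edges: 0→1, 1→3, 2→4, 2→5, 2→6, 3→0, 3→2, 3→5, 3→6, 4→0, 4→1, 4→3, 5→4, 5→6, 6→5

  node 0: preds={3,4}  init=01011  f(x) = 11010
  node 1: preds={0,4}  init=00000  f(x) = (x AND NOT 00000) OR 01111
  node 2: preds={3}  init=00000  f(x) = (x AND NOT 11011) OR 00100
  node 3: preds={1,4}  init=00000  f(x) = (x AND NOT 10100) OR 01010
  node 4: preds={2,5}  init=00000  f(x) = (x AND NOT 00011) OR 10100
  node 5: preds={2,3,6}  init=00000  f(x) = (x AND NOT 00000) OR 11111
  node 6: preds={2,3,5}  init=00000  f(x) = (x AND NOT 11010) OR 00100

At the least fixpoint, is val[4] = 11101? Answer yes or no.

Iteration log — 16 steps:
  step 1. node 0  ⊔preds=00000  new=11011  old=01011  +wl: 
  step 2. node 1  ⊔preds=11011  new=11111  old=00000  +wl: 
  step 3. node 2  ⊔preds=00000  new=00100  old=00000  +wl: 
  step 4. node 3  ⊔preds=11111  new=01011  old=00000  +wl: 0,2
  step 5. node 4  ⊔preds=00100  new=10100  old=00000  +wl: 1,3
  step 6. node 5  ⊔preds=01111  new=11111  old=00000  +wl: 4
  step 7. node 6  ⊔preds=11111  new=00101  old=00000  +wl: 5
  step 8. node 0  ⊔preds=11111  new=11011  stable
  step 9. node 2  ⊔preds=01011  new=00100  stable
  step 10. node 1  ⊔preds=11111  new=11111  stable
  step 11. node 3  ⊔preds=11111  new=01011  stable
  step 12. node 4  ⊔preds=11111  new=11100  old=10100  +wl: 0,1,3
  step 13. node 5  ⊔preds=01111  new=11111  stable
  step 14. node 0  ⊔preds=11111  new=11011  stable
  step 15. node 1  ⊔preds=11111  new=11111  stable
  step 16. node 3  ⊔preds=11111  new=01011  stable

Least fixpoint reached:
  node 0: 11011
  node 1: 11111
  node 2: 00100
  node 3: 01011
  node 4: 11100
  node 5: 11111
  node 6: 00101

no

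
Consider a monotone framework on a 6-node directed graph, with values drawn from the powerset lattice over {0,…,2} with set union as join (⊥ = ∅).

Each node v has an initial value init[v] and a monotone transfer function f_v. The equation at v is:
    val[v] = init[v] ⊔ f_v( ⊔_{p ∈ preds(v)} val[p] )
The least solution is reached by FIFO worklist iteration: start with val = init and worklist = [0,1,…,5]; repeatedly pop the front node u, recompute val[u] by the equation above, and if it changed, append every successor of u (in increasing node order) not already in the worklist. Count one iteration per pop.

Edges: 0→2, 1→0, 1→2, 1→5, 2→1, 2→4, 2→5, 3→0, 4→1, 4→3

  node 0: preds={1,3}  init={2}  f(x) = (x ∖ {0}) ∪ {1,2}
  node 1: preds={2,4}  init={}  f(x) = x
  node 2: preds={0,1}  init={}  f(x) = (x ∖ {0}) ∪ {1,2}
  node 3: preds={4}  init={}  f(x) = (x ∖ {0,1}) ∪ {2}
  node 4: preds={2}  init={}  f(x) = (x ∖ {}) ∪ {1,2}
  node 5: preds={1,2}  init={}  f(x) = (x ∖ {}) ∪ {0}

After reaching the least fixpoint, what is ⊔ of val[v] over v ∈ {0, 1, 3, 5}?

{0,1,2}

Worklist (11 pops):
  #1 pop 0: in={} → {1,2} (was {2}); enqueue []
  #2 pop 1: in={} → {} (no change)
  #3 pop 2: in={1,2} → {1,2} (was {}); enqueue [1]
  #4 pop 3: in={} → {2} (was {}); enqueue [0]
  #5 pop 4: in={1,2} → {1,2} (was {}); enqueue [3]
  #6 pop 5: in={1,2} → {0,1,2} (was {}); enqueue []
  #7 pop 1: in={1,2} → {1,2} (was {}); enqueue [2,5]
  #8 pop 0: in={1,2} → {1,2} (no change)
  #9 pop 3: in={1,2} → {2} (no change)
  #10 pop 2: in={1,2} → {1,2} (no change)
  #11 pop 5: in={1,2} → {0,1,2} (no change)

Fixpoint:
  val[0] = {1,2}
  val[1] = {1,2}
  val[2] = {1,2}
  val[3] = {2}
  val[4] = {1,2}
  val[5] = {0,1,2}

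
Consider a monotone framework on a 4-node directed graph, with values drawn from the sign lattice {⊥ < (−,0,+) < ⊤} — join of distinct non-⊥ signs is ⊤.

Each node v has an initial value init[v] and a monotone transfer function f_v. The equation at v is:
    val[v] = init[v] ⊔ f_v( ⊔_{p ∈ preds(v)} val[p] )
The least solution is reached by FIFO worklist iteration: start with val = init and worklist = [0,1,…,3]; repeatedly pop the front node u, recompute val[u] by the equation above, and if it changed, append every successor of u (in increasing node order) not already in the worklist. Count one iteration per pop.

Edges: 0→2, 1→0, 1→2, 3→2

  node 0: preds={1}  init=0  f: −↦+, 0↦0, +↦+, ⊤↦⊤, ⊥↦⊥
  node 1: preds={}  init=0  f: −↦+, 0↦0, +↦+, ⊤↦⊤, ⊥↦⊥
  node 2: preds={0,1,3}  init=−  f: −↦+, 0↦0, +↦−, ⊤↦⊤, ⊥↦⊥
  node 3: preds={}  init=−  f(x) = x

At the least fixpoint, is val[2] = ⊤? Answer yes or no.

yes

Trace (4 dequeues):
  [1] u=0 | in 0 | out 0 | ==
  [2] u=1 | in ⊥ | out 0 | ==
  [3] u=2 | in ⊤ | out ⊤ | prev − | push {}
  [4] u=3 | in ⊥ | out − | ==

Converged values:
  [0] 0
  [1] 0
  [2] ⊤
  [3] −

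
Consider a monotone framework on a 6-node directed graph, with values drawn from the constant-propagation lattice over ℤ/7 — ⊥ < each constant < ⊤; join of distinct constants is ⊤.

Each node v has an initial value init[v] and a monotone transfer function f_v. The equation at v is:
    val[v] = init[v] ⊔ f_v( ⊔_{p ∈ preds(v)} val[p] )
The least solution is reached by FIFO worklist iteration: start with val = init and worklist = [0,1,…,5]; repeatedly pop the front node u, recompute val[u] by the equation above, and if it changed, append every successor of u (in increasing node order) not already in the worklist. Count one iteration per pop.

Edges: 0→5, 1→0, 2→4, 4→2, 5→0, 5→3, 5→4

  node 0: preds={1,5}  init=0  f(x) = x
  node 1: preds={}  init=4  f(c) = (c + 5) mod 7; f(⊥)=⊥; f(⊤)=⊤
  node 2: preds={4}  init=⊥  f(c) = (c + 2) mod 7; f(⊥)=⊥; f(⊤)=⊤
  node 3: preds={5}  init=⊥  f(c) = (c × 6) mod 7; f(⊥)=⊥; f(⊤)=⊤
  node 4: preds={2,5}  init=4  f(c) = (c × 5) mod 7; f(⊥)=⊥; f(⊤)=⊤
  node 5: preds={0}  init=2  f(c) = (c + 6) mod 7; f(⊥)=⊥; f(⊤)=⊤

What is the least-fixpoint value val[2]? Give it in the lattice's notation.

Trace (10 dequeues):
  [1] u=0 | in ⊤ | out ⊤ | prev 0 | push {}
  [2] u=1 | in ⊥ | out 4 | ==
  [3] u=2 | in 4 | out 6 | prev ⊥ | push {}
  [4] u=3 | in 2 | out 5 | prev ⊥ | push {}
  [5] u=4 | in ⊤ | out ⊤ | prev 4 | push {2}
  [6] u=5 | in ⊤ | out ⊤ | prev 2 | push {0,3,4}
  [7] u=2 | in ⊤ | out ⊤ | prev 6 | push {}
  [8] u=0 | in ⊤ | out ⊤ | ==
  [9] u=3 | in ⊤ | out ⊤ | prev 5 | push {}
  [10] u=4 | in ⊤ | out ⊤ | ==

Converged values:
  [0] ⊤
  [1] 4
  [2] ⊤
  [3] ⊤
  [4] ⊤
  [5] ⊤

⊤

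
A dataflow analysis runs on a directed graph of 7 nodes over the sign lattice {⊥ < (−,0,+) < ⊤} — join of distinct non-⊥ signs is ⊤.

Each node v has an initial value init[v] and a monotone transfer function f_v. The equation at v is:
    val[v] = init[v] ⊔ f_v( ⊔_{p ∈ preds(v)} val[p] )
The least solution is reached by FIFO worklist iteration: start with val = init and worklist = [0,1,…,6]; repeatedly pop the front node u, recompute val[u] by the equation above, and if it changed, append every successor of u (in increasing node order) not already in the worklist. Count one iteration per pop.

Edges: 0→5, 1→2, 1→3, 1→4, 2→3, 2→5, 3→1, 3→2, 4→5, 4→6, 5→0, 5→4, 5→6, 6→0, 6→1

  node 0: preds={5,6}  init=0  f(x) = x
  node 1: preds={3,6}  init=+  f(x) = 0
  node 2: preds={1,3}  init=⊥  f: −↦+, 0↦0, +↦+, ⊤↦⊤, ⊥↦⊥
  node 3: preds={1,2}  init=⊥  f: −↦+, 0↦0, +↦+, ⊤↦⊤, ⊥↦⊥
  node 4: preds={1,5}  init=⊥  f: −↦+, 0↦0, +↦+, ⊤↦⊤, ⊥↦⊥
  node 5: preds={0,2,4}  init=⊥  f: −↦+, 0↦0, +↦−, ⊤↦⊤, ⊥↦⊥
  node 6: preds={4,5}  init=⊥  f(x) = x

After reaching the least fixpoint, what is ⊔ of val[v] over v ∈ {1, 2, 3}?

Iteration log — 12 steps:
  step 1. node 0  ⊔preds=⊥  new=0  stable
  step 2. node 1  ⊔preds=⊥  new=⊤  old=+  +wl: 
  step 3. node 2  ⊔preds=⊤  new=⊤  old=⊥  +wl: 
  step 4. node 3  ⊔preds=⊤  new=⊤  old=⊥  +wl: 1,2
  step 5. node 4  ⊔preds=⊤  new=⊤  old=⊥  +wl: 
  step 6. node 5  ⊔preds=⊤  new=⊤  old=⊥  +wl: 0,4
  step 7. node 6  ⊔preds=⊤  new=⊤  old=⊥  +wl: 
  step 8. node 1  ⊔preds=⊤  new=⊤  stable
  step 9. node 2  ⊔preds=⊤  new=⊤  stable
  step 10. node 0  ⊔preds=⊤  new=⊤  old=0  +wl: 5
  step 11. node 4  ⊔preds=⊤  new=⊤  stable
  step 12. node 5  ⊔preds=⊤  new=⊤  stable

Least fixpoint reached:
  node 0: ⊤
  node 1: ⊤
  node 2: ⊤
  node 3: ⊤
  node 4: ⊤
  node 5: ⊤
  node 6: ⊤

⊤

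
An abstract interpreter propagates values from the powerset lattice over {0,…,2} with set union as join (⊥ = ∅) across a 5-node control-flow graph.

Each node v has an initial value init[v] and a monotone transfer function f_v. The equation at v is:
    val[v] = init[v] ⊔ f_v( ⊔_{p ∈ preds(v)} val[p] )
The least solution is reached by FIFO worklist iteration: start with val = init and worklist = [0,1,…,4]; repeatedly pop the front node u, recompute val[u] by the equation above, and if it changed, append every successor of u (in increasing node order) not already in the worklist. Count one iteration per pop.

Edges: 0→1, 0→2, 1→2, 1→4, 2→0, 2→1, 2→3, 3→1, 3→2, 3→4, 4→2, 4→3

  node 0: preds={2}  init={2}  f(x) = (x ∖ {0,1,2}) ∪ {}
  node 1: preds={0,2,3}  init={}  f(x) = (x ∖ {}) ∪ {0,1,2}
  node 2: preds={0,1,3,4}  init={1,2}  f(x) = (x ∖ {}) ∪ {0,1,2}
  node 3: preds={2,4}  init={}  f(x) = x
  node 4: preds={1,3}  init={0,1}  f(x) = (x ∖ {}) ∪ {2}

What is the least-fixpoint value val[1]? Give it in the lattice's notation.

Iteration log — 9 steps:
  step 1. node 0  ⊔preds={1,2}  new={2}  stable
  step 2. node 1  ⊔preds={1,2}  new={0,1,2}  old={}  +wl: 
  step 3. node 2  ⊔preds={0,1,2}  new={0,1,2}  old={1,2}  +wl: 0,1
  step 4. node 3  ⊔preds={0,1,2}  new={0,1,2}  old={}  +wl: 2
  step 5. node 4  ⊔preds={0,1,2}  new={0,1,2}  old={0,1}  +wl: 3
  step 6. node 0  ⊔preds={0,1,2}  new={2}  stable
  step 7. node 1  ⊔preds={0,1,2}  new={0,1,2}  stable
  step 8. node 2  ⊔preds={0,1,2}  new={0,1,2}  stable
  step 9. node 3  ⊔preds={0,1,2}  new={0,1,2}  stable

Least fixpoint reached:
  node 0: {2}
  node 1: {0,1,2}
  node 2: {0,1,2}
  node 3: {0,1,2}
  node 4: {0,1,2}

{0,1,2}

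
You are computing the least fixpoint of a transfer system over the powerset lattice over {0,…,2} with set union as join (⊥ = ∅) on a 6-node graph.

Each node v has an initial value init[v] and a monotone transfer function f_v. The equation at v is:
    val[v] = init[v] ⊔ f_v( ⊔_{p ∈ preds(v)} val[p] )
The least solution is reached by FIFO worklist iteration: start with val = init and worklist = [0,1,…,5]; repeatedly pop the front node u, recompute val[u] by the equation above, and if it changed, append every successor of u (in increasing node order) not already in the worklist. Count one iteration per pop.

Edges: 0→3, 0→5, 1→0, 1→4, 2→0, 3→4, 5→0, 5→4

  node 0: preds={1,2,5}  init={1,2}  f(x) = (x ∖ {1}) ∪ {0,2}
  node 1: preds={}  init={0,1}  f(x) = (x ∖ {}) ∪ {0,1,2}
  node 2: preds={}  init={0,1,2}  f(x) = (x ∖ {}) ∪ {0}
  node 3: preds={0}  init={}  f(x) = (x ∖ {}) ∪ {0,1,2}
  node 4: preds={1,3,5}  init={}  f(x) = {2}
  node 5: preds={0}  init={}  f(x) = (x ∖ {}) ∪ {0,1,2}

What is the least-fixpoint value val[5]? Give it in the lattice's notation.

Iteration log — 8 steps:
  step 1. node 0  ⊔preds={0,1,2}  new={0,1,2}  old={1,2}  +wl: 
  step 2. node 1  ⊔preds={}  new={0,1,2}  old={0,1}  +wl: 0
  step 3. node 2  ⊔preds={}  new={0,1,2}  stable
  step 4. node 3  ⊔preds={0,1,2}  new={0,1,2}  old={}  +wl: 
  step 5. node 4  ⊔preds={0,1,2}  new={2}  old={}  +wl: 
  step 6. node 5  ⊔preds={0,1,2}  new={0,1,2}  old={}  +wl: 4
  step 7. node 0  ⊔preds={0,1,2}  new={0,1,2}  stable
  step 8. node 4  ⊔preds={0,1,2}  new={2}  stable

Least fixpoint reached:
  node 0: {0,1,2}
  node 1: {0,1,2}
  node 2: {0,1,2}
  node 3: {0,1,2}
  node 4: {2}
  node 5: {0,1,2}

{0,1,2}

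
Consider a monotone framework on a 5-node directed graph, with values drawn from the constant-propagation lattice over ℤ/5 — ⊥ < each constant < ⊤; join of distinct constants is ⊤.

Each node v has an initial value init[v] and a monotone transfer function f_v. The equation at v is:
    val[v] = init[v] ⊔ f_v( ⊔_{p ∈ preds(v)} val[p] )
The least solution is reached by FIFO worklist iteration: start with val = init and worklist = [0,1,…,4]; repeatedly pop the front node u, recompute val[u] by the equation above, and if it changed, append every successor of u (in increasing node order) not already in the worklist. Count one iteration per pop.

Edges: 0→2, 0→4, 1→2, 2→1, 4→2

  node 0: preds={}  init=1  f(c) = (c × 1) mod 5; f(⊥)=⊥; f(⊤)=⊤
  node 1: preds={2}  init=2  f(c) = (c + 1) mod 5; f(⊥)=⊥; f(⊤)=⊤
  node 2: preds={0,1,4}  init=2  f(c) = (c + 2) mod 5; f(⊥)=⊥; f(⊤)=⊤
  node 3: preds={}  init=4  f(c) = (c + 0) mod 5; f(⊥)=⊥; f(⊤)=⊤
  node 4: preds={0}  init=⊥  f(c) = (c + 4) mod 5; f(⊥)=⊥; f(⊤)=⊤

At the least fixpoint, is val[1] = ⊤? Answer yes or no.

yes

Trace (7 dequeues):
  [1] u=0 | in ⊥ | out 1 | ==
  [2] u=1 | in 2 | out ⊤ | prev 2 | push {}
  [3] u=2 | in ⊤ | out ⊤ | prev 2 | push {1}
  [4] u=3 | in ⊥ | out 4 | ==
  [5] u=4 | in 1 | out 0 | prev ⊥ | push {2}
  [6] u=1 | in ⊤ | out ⊤ | ==
  [7] u=2 | in ⊤ | out ⊤ | ==

Converged values:
  [0] 1
  [1] ⊤
  [2] ⊤
  [3] 4
  [4] 0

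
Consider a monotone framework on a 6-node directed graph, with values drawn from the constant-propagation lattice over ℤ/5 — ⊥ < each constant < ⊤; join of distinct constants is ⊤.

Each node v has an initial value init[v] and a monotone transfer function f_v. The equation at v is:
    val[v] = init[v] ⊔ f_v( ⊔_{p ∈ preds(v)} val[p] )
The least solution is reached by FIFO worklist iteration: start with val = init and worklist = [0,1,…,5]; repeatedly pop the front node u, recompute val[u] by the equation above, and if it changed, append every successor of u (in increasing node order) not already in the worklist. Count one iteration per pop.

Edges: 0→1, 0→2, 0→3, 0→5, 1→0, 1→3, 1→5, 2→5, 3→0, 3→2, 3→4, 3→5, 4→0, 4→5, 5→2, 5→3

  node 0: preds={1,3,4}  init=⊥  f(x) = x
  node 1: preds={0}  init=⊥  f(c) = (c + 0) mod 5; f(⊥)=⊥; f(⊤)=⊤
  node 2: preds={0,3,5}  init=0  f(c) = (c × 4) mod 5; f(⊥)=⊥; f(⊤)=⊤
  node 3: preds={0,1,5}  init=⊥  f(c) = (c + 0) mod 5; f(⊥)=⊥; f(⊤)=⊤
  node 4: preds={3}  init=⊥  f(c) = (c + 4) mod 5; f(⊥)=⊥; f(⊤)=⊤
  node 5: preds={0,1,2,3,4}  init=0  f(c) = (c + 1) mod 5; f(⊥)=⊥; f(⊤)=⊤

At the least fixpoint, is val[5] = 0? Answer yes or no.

no

Trace (17 dequeues):
  [1] u=0 | in ⊥ | out ⊥ | ==
  [2] u=1 | in ⊥ | out ⊥ | ==
  [3] u=2 | in 0 | out 0 | ==
  [4] u=3 | in 0 | out 0 | prev ⊥ | push {0,2}
  [5] u=4 | in 0 | out 4 | prev ⊥ | push {}
  [6] u=5 | in ⊤ | out ⊤ | prev 0 | push {3}
  [7] u=0 | in ⊤ | out ⊤ | prev ⊥ | push {1,5}
  [8] u=2 | in ⊤ | out ⊤ | prev 0 | push {}
  [9] u=3 | in ⊤ | out ⊤ | prev 0 | push {0,2,4}
  [10] u=1 | in ⊤ | out ⊤ | prev ⊥ | push {3}
  [11] u=5 | in ⊤ | out ⊤ | ==
  [12] u=0 | in ⊤ | out ⊤ | ==
  [13] u=2 | in ⊤ | out ⊤ | ==
  [14] u=4 | in ⊤ | out ⊤ | prev 4 | push {0,5}
  [15] u=3 | in ⊤ | out ⊤ | ==
  [16] u=0 | in ⊤ | out ⊤ | ==
  [17] u=5 | in ⊤ | out ⊤ | ==

Converged values:
  [0] ⊤
  [1] ⊤
  [2] ⊤
  [3] ⊤
  [4] ⊤
  [5] ⊤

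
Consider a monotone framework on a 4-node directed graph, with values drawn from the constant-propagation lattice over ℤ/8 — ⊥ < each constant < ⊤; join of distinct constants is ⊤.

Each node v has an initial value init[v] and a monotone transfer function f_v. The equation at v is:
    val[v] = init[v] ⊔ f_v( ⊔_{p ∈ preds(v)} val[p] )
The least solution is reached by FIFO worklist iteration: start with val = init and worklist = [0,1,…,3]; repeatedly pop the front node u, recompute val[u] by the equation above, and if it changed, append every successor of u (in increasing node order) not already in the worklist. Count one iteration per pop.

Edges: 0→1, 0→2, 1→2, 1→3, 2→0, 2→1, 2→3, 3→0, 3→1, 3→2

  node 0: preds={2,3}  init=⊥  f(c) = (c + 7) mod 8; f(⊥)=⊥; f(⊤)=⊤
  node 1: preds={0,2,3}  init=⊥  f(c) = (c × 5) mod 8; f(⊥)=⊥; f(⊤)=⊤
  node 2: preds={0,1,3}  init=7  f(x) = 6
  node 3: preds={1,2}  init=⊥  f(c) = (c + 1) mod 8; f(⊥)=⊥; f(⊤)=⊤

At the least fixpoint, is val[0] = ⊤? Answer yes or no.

yes

Iteration log — 7 steps:
  step 1. node 0  ⊔preds=7  new=6  old=⊥  +wl: 
  step 2. node 1  ⊔preds=⊤  new=⊤  old=⊥  +wl: 
  step 3. node 2  ⊔preds=⊤  new=⊤  old=7  +wl: 0,1
  step 4. node 3  ⊔preds=⊤  new=⊤  old=⊥  +wl: 2
  step 5. node 0  ⊔preds=⊤  new=⊤  old=6  +wl: 
  step 6. node 1  ⊔preds=⊤  new=⊤  stable
  step 7. node 2  ⊔preds=⊤  new=⊤  stable

Least fixpoint reached:
  node 0: ⊤
  node 1: ⊤
  node 2: ⊤
  node 3: ⊤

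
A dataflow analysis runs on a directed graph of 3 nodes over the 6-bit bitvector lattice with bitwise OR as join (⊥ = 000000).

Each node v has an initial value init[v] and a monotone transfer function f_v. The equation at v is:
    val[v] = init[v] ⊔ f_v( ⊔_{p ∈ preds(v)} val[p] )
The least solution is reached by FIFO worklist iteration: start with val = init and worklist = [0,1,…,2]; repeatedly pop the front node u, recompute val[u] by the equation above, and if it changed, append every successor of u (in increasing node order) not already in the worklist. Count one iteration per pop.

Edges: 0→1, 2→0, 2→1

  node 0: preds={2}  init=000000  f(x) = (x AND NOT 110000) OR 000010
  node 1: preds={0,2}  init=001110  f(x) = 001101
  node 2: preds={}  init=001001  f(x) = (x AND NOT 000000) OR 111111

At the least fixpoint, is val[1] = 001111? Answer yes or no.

Worklist (5 pops):
  #1 pop 0: in=001001 → 001011 (was 000000); enqueue []
  #2 pop 1: in=001011 → 001111 (was 001110); enqueue []
  #3 pop 2: in=000000 → 111111 (was 001001); enqueue [0,1]
  #4 pop 0: in=111111 → 001111 (was 001011); enqueue []
  #5 pop 1: in=111111 → 001111 (no change)

Fixpoint:
  val[0] = 001111
  val[1] = 001111
  val[2] = 111111

yes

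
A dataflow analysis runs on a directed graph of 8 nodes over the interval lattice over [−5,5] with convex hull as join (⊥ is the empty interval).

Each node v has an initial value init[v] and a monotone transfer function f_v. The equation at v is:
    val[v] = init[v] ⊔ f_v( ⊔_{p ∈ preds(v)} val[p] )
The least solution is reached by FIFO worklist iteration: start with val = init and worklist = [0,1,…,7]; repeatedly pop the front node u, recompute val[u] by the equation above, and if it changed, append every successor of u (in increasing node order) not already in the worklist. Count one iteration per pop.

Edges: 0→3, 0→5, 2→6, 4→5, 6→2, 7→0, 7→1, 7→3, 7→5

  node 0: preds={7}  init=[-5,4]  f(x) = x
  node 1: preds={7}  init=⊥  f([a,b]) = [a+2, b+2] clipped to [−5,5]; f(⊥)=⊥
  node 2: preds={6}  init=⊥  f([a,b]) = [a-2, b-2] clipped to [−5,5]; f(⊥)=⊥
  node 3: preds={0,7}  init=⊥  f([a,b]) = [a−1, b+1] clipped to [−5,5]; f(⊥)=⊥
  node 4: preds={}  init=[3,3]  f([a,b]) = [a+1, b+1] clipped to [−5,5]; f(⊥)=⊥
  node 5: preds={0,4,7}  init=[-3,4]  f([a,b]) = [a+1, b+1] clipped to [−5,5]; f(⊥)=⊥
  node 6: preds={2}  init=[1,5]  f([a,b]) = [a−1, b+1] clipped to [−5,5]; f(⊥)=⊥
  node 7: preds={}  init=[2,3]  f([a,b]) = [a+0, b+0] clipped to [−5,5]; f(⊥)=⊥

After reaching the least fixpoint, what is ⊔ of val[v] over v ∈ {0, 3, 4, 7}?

Trace (12 dequeues):
  [1] u=0 | in [2,3] | out [-5,4] | ==
  [2] u=1 | in [2,3] | out [4,5] | prev ⊥ | push {}
  [3] u=2 | in [1,5] | out [-1,3] | prev ⊥ | push {}
  [4] u=3 | in [-5,4] | out [-5,5] | prev ⊥ | push {}
  [5] u=4 | in ⊥ | out [3,3] | ==
  [6] u=5 | in [-5,4] | out [-4,5] | prev [-3,4] | push {}
  [7] u=6 | in [-1,3] | out [-2,5] | prev [1,5] | push {2}
  [8] u=7 | in ⊥ | out [2,3] | ==
  [9] u=2 | in [-2,5] | out [-4,3] | prev [-1,3] | push {6}
  [10] u=6 | in [-4,3] | out [-5,5] | prev [-2,5] | push {2}
  [11] u=2 | in [-5,5] | out [-5,3] | prev [-4,3] | push {6}
  [12] u=6 | in [-5,3] | out [-5,5] | ==

Converged values:
  [0] [-5,4]
  [1] [4,5]
  [2] [-5,3]
  [3] [-5,5]
  [4] [3,3]
  [5] [-4,5]
  [6] [-5,5]
  [7] [2,3]

[-5,5]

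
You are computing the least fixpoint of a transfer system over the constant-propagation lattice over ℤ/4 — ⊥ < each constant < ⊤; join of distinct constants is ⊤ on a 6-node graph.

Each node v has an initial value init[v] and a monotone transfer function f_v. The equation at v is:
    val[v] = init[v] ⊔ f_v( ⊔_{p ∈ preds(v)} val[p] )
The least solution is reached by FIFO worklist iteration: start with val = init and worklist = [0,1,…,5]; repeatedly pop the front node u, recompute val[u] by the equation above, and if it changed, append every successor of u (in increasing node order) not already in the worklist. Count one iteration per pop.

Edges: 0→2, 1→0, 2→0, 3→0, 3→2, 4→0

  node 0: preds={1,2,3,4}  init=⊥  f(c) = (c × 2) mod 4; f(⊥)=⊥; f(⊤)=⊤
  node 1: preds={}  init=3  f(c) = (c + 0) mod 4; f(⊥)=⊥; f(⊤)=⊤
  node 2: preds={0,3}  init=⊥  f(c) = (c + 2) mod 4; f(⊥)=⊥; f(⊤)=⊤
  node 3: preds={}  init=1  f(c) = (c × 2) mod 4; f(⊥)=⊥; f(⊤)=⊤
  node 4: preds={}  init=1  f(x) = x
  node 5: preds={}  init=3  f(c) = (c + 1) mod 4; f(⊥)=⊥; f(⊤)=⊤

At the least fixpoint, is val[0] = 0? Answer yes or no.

no

Trace (7 dequeues):
  [1] u=0 | in ⊤ | out ⊤ | prev ⊥ | push {}
  [2] u=1 | in ⊥ | out 3 | ==
  [3] u=2 | in ⊤ | out ⊤ | prev ⊥ | push {0}
  [4] u=3 | in ⊥ | out 1 | ==
  [5] u=4 | in ⊥ | out 1 | ==
  [6] u=5 | in ⊥ | out 3 | ==
  [7] u=0 | in ⊤ | out ⊤ | ==

Converged values:
  [0] ⊤
  [1] 3
  [2] ⊤
  [3] 1
  [4] 1
  [5] 3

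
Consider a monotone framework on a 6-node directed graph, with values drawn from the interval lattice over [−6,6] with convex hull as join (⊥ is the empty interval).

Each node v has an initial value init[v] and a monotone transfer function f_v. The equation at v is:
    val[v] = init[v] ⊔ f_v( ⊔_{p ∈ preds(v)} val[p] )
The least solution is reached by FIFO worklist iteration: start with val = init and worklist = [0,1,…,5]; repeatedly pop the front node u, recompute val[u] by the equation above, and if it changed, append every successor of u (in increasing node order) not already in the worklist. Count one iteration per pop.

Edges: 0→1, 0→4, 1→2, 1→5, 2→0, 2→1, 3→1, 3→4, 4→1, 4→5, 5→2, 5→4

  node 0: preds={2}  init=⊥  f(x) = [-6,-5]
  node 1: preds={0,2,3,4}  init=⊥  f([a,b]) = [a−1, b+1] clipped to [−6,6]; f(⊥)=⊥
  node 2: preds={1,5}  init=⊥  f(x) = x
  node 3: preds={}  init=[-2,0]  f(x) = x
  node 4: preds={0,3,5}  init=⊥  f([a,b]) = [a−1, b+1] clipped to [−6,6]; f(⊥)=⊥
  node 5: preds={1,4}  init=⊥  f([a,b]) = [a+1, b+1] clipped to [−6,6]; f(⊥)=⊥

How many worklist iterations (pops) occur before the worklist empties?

23

Trace (23 dequeues):
  [1] u=0 | in ⊥ | out [-6,-5] | prev ⊥ | push {}
  [2] u=1 | in [-6,0] | out [-6,1] | prev ⊥ | push {}
  [3] u=2 | in [-6,1] | out [-6,1] | prev ⊥ | push {0,1}
  [4] u=3 | in ⊥ | out [-2,0] | ==
  [5] u=4 | in [-6,0] | out [-6,1] | prev ⊥ | push {}
  [6] u=5 | in [-6,1] | out [-5,2] | prev ⊥ | push {2,4}
  [7] u=0 | in [-6,1] | out [-6,-5] | ==
  [8] u=1 | in [-6,1] | out [-6,2] | prev [-6,1] | push {5}
  [9] u=2 | in [-6,2] | out [-6,2] | prev [-6,1] | push {0,1}
  [10] u=4 | in [-6,2] | out [-6,3] | prev [-6,1] | push {}
  [11] u=5 | in [-6,3] | out [-5,4] | prev [-5,2] | push {2,4}
  [12] u=0 | in [-6,2] | out [-6,-5] | ==
  [13] u=1 | in [-6,3] | out [-6,4] | prev [-6,2] | push {5}
  [14] u=2 | in [-6,4] | out [-6,4] | prev [-6,2] | push {0,1}
  [15] u=4 | in [-6,4] | out [-6,5] | prev [-6,3] | push {}
  [16] u=5 | in [-6,5] | out [-5,6] | prev [-5,4] | push {2,4}
  [17] u=0 | in [-6,4] | out [-6,-5] | ==
  [18] u=1 | in [-6,5] | out [-6,6] | prev [-6,4] | push {5}
  [19] u=2 | in [-6,6] | out [-6,6] | prev [-6,4] | push {0,1}
  [20] u=4 | in [-6,6] | out [-6,6] | prev [-6,5] | push {}
  [21] u=5 | in [-6,6] | out [-5,6] | ==
  [22] u=0 | in [-6,6] | out [-6,-5] | ==
  [23] u=1 | in [-6,6] | out [-6,6] | ==

Converged values:
  [0] [-6,-5]
  [1] [-6,6]
  [2] [-6,6]
  [3] [-2,0]
  [4] [-6,6]
  [5] [-5,6]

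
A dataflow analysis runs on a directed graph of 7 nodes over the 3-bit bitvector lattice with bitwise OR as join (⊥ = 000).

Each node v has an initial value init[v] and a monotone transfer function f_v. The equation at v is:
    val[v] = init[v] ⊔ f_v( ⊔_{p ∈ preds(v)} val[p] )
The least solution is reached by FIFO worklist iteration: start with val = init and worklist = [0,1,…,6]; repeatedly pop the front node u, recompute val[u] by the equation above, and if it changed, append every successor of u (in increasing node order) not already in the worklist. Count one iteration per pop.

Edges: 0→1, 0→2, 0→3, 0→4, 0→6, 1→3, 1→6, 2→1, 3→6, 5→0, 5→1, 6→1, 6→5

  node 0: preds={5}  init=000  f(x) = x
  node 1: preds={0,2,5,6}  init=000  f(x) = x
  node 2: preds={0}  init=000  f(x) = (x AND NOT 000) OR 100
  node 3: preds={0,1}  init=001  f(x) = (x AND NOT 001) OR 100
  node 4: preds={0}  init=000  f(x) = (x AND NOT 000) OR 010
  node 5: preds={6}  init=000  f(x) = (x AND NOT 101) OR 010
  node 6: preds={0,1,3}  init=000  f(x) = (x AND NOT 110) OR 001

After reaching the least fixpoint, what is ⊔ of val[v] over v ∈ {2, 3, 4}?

Iteration log — 16 steps:
  step 1. node 0  ⊔preds=000  new=000  stable
  step 2. node 1  ⊔preds=000  new=000  stable
  step 3. node 2  ⊔preds=000  new=100  old=000  +wl: 1
  step 4. node 3  ⊔preds=000  new=101  old=001  +wl: 
  step 5. node 4  ⊔preds=000  new=010  old=000  +wl: 
  step 6. node 5  ⊔preds=000  new=010  old=000  +wl: 0
  step 7. node 6  ⊔preds=101  new=001  old=000  +wl: 5
  step 8. node 1  ⊔preds=111  new=111  old=000  +wl: 3,6
  step 9. node 0  ⊔preds=010  new=010  old=000  +wl: 1,2,4
  step 10. node 5  ⊔preds=001  new=010  stable
  step 11. node 3  ⊔preds=111  new=111  old=101  +wl: 
  step 12. node 6  ⊔preds=111  new=001  stable
  step 13. node 1  ⊔preds=111  new=111  stable
  step 14. node 2  ⊔preds=010  new=110  old=100  +wl: 1
  step 15. node 4  ⊔preds=010  new=010  stable
  step 16. node 1  ⊔preds=111  new=111  stable

Least fixpoint reached:
  node 0: 010
  node 1: 111
  node 2: 110
  node 3: 111
  node 4: 010
  node 5: 010
  node 6: 001

111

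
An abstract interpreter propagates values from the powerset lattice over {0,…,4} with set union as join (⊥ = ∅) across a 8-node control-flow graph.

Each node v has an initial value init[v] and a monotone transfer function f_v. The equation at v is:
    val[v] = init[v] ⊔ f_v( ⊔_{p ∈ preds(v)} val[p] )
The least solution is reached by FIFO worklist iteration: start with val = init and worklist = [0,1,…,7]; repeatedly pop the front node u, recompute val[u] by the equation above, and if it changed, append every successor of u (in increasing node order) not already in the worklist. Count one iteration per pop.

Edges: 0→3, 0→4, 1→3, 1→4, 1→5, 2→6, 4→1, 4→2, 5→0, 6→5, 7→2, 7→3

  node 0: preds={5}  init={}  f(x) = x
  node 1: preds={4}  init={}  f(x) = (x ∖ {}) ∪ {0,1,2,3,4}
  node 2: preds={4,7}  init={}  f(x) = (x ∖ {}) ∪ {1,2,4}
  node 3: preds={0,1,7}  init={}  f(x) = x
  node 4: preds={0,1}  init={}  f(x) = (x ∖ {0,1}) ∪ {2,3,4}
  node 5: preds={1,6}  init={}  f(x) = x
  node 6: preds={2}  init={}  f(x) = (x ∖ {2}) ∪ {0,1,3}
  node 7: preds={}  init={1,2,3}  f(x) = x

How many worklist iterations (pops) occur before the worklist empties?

14

Worklist (14 pops):
  #1 pop 0: in={} → {} (no change)
  #2 pop 1: in={} → {0,1,2,3,4} (was {}); enqueue []
  #3 pop 2: in={1,2,3} → {1,2,3,4} (was {}); enqueue []
  #4 pop 3: in={0,1,2,3,4} → {0,1,2,3,4} (was {}); enqueue []
  #5 pop 4: in={0,1,2,3,4} → {2,3,4} (was {}); enqueue [1,2]
  #6 pop 5: in={0,1,2,3,4} → {0,1,2,3,4} (was {}); enqueue [0]
  #7 pop 6: in={1,2,3,4} → {0,1,3,4} (was {}); enqueue [5]
  #8 pop 7: in={} → {1,2,3} (no change)
  #9 pop 1: in={2,3,4} → {0,1,2,3,4} (no change)
  #10 pop 2: in={1,2,3,4} → {1,2,3,4} (no change)
  #11 pop 0: in={0,1,2,3,4} → {0,1,2,3,4} (was {}); enqueue [3,4]
  #12 pop 5: in={0,1,2,3,4} → {0,1,2,3,4} (no change)
  #13 pop 3: in={0,1,2,3,4} → {0,1,2,3,4} (no change)
  #14 pop 4: in={0,1,2,3,4} → {2,3,4} (no change)

Fixpoint:
  val[0] = {0,1,2,3,4}
  val[1] = {0,1,2,3,4}
  val[2] = {1,2,3,4}
  val[3] = {0,1,2,3,4}
  val[4] = {2,3,4}
  val[5] = {0,1,2,3,4}
  val[6] = {0,1,3,4}
  val[7] = {1,2,3}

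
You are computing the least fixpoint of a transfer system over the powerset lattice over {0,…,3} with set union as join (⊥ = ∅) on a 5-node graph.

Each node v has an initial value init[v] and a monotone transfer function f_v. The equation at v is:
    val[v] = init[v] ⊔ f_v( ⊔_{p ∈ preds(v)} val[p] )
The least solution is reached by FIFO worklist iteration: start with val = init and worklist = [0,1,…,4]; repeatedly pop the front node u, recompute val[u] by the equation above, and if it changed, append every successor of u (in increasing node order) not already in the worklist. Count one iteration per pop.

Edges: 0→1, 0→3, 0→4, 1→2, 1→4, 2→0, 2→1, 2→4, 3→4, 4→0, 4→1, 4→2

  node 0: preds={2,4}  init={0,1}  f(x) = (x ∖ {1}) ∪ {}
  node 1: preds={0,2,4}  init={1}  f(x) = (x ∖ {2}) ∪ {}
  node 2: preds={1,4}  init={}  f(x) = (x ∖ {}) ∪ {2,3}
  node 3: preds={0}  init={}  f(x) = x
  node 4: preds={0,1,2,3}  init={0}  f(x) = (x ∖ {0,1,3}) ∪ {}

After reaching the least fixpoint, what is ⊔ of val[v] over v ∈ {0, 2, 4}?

Trace (10 dequeues):
  [1] u=0 | in {0} | out {0,1} | ==
  [2] u=1 | in {0,1} | out {0,1} | prev {1} | push {}
  [3] u=2 | in {0,1} | out {0,1,2,3} | prev {} | push {0,1}
  [4] u=3 | in {0,1} | out {0,1} | prev {} | push {}
  [5] u=4 | in {0,1,2,3} | out {0,2} | prev {0} | push {2}
  [6] u=0 | in {0,1,2,3} | out {0,1,2,3} | prev {0,1} | push {3,4}
  [7] u=1 | in {0,1,2,3} | out {0,1,3} | prev {0,1} | push {}
  [8] u=2 | in {0,1,2,3} | out {0,1,2,3} | ==
  [9] u=3 | in {0,1,2,3} | out {0,1,2,3} | prev {0,1} | push {}
  [10] u=4 | in {0,1,2,3} | out {0,2} | ==

Converged values:
  [0] {0,1,2,3}
  [1] {0,1,3}
  [2] {0,1,2,3}
  [3] {0,1,2,3}
  [4] {0,2}

{0,1,2,3}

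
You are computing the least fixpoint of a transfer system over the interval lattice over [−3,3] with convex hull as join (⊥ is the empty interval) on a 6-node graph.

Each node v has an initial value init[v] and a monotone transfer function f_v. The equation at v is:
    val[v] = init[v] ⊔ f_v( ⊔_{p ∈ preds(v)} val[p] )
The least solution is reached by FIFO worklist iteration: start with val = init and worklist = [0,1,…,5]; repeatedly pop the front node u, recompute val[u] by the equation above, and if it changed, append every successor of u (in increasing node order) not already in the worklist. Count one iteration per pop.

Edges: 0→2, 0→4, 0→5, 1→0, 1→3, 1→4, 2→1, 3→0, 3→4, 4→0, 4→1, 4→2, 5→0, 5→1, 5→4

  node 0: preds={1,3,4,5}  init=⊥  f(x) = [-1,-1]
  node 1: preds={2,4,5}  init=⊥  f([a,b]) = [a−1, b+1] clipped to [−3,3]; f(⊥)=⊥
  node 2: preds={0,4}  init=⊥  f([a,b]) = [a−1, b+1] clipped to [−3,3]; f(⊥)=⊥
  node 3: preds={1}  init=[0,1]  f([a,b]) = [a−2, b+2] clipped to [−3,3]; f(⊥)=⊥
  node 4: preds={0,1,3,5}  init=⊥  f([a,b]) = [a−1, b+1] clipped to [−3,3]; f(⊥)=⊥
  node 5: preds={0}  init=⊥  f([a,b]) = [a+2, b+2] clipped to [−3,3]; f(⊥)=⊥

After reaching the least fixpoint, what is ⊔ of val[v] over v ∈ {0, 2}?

Worklist (15 pops):
  #1 pop 0: in=[0,1] → [-1,-1] (was ⊥); enqueue []
  #2 pop 1: in=⊥ → ⊥ (no change)
  #3 pop 2: in=[-1,-1] → [-2,0] (was ⊥); enqueue [1]
  #4 pop 3: in=⊥ → [0,1] (no change)
  #5 pop 4: in=[-1,1] → [-2,2] (was ⊥); enqueue [0,2]
  #6 pop 5: in=[-1,-1] → [1,1] (was ⊥); enqueue [4]
  #7 pop 1: in=[-2,2] → [-3,3] (was ⊥); enqueue [3]
  #8 pop 0: in=[-3,3] → [-1,-1] (no change)
  #9 pop 2: in=[-2,2] → [-3,3] (was [-2,0]); enqueue [1]
  #10 pop 4: in=[-3,3] → [-3,3] (was [-2,2]); enqueue [0,2]
  #11 pop 3: in=[-3,3] → [-3,3] (was [0,1]); enqueue [4]
  #12 pop 1: in=[-3,3] → [-3,3] (no change)
  #13 pop 0: in=[-3,3] → [-1,-1] (no change)
  #14 pop 2: in=[-3,3] → [-3,3] (no change)
  #15 pop 4: in=[-3,3] → [-3,3] (no change)

Fixpoint:
  val[0] = [-1,-1]
  val[1] = [-3,3]
  val[2] = [-3,3]
  val[3] = [-3,3]
  val[4] = [-3,3]
  val[5] = [1,1]

[-3,3]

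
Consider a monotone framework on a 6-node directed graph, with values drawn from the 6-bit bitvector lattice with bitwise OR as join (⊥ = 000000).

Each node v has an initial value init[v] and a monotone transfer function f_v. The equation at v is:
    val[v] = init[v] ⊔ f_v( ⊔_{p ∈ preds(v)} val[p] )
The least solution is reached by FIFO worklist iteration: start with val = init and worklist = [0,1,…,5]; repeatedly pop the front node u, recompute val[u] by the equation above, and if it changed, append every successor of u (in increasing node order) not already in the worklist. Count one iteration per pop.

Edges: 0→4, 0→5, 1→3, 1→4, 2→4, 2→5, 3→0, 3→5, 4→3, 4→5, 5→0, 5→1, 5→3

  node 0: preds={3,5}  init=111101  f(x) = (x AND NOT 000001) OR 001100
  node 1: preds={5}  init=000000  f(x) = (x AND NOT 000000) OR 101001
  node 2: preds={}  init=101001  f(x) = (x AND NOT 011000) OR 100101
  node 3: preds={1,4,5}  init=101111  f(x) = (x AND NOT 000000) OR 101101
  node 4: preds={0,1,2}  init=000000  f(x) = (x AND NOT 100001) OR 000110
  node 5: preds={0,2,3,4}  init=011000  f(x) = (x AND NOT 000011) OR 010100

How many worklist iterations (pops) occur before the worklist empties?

Iteration log — 11 steps:
  step 1. node 0  ⊔preds=111111  new=111111  old=111101  +wl: 
  step 2. node 1  ⊔preds=011000  new=111001  old=000000  +wl: 
  step 3. node 2  ⊔preds=000000  new=101101  old=101001  +wl: 
  step 4. node 3  ⊔preds=111001  new=111111  old=101111  +wl: 0
  step 5. node 4  ⊔preds=111111  new=011110  old=000000  +wl: 3
  step 6. node 5  ⊔preds=111111  new=111100  old=011000  +wl: 1
  step 7. node 0  ⊔preds=111111  new=111111  stable
  step 8. node 3  ⊔preds=111111  new=111111  stable
  step 9. node 1  ⊔preds=111100  new=111101  old=111001  +wl: 3,4
  step 10. node 3  ⊔preds=111111  new=111111  stable
  step 11. node 4  ⊔preds=111111  new=011110  stable

Least fixpoint reached:
  node 0: 111111
  node 1: 111101
  node 2: 101101
  node 3: 111111
  node 4: 011110
  node 5: 111100

11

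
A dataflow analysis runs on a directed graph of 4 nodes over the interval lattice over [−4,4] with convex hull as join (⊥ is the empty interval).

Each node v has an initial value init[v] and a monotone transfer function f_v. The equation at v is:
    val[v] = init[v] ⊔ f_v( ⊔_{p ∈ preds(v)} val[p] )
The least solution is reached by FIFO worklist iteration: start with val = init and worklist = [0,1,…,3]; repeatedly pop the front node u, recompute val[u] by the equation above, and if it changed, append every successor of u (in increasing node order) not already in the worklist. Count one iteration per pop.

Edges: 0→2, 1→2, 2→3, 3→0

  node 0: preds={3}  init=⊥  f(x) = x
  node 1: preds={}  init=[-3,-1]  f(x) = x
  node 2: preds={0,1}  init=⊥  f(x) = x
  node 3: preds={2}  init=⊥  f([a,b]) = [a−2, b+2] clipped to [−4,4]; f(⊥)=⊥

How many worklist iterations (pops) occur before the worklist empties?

13

Worklist (13 pops):
  #1 pop 0: in=⊥ → ⊥ (no change)
  #2 pop 1: in=⊥ → [-3,-1] (no change)
  #3 pop 2: in=[-3,-1] → [-3,-1] (was ⊥); enqueue []
  #4 pop 3: in=[-3,-1] → [-4,1] (was ⊥); enqueue [0]
  #5 pop 0: in=[-4,1] → [-4,1] (was ⊥); enqueue [2]
  #6 pop 2: in=[-4,1] → [-4,1] (was [-3,-1]); enqueue [3]
  #7 pop 3: in=[-4,1] → [-4,3] (was [-4,1]); enqueue [0]
  #8 pop 0: in=[-4,3] → [-4,3] (was [-4,1]); enqueue [2]
  #9 pop 2: in=[-4,3] → [-4,3] (was [-4,1]); enqueue [3]
  #10 pop 3: in=[-4,3] → [-4,4] (was [-4,3]); enqueue [0]
  #11 pop 0: in=[-4,4] → [-4,4] (was [-4,3]); enqueue [2]
  #12 pop 2: in=[-4,4] → [-4,4] (was [-4,3]); enqueue [3]
  #13 pop 3: in=[-4,4] → [-4,4] (no change)

Fixpoint:
  val[0] = [-4,4]
  val[1] = [-3,-1]
  val[2] = [-4,4]
  val[3] = [-4,4]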